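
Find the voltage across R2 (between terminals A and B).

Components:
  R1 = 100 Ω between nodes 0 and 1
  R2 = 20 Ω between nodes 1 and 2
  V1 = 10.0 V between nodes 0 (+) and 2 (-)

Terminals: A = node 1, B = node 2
R1 and R2 are in series across V1 (node 0 → node 1 → node 2), and the output A–B is taken across R2, so this is a voltage divider.
Series current: I = V1/(R1 + R2) = 10/(100 + 20) = 10/120 = 0.08333 A
V_R2 = I × R2 = V1 × R2/(R1 + R2) = 10 × 20/120 = 1.667 V

Final answer: 1.667 V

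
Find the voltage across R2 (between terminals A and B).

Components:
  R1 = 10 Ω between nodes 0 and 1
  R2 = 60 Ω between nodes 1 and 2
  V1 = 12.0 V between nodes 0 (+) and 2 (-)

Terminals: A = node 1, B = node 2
R1 and R2 are in series across V1 (node 0 → node 1 → node 2), and the output A–B is taken across R2, so this is a voltage divider.
Series current: I = V1/(R1 + R2) = 12/(10 + 60) = 12/70 = 0.1714 A
V_R2 = I × R2 = V1 × R2/(R1 + R2) = 12 × 60/70 = 10.29 V

Final answer: 10.29 V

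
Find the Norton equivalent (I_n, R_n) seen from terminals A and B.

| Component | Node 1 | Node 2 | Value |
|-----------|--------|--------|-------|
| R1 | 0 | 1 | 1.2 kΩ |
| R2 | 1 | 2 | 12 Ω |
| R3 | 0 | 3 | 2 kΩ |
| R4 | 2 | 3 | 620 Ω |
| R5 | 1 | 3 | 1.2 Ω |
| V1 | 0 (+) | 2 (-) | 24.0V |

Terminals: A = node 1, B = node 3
Find the Thévenin equivalent first; then I_n = V_th/R_th and R_n = R_th.
Step 1 — V_th is the open-circuit voltage V_A - V_B (nothing connected across the terminals).
Nodal analysis, taking node 2 as the 0 V reference.
Source V1 fixes V_0 = 24 V.
KCL at each unknown node (sum of currents leaving = 0; resistances in Ω):
  Node 1: (V_1 - 24)/1200 + (V_1 - 0)/12 + (V_1 - V_3)/1.2 = 0
  Node 3: (V_3 - 24)/2000 + (V_3 - 0)/620 + (V_3 - V_1)/1.2 = 0
Collecting terms (coefficients in siemens):
  0.9175·V_1 - 0.8333·V_3 = 0.02
  0.8354·V_3 - 0.8333·V_1 = 0.012
Determinant D = (0.9175)(0.8354) - (-0.8333)(-0.8333) = 0.07208
V_1 = [(0.02)(0.8354) - (-0.8333)(0.012)]/D = 0.3706 V
V_3 = [(0.9175)(0.012) - (0.02)(-0.8333)]/D = 0.384 V
V_th = V_1 - V_3 = 0.3706 - 0.384 = -0.01343 V
Step 2 — R_th: zero the source — replace V1 by a short circuit (node 2 merges into node 0) — and find the resistance seen between A (node 1) and B (node 3).
Reduce the network between node 1 (A) and node 3 (B) by series/parallel combination:
  Rp1 = R1 ‖ R2 (parallel, both between nodes 0 and 1) = 1/(1/1200 + 1/12) = 11.88 Ω
  Rp2 = R3 ‖ R4 (parallel, both between nodes 0 and 3) = 1/(1/2000 + 1/620) = 473.3 Ω
  Rs1 = Rp1 + Rp2 (series, joined only at node 0) = 11.88 + 473.3 = 485.2 Ω
  Rp3 = R5 ‖ Rs1 (parallel, both between nodes 1 and 3) = 1/(1/1.2 + 1/485.2) = 1.197 Ω
R_th = 1.197 Ω
I_n = V_th/R_th = -0.01343/1.197 = -0.01122 A, and R_n = R_th = 1.197 Ω

Final answer: I_n = -0.01122 A, R_n = 1.197 Ω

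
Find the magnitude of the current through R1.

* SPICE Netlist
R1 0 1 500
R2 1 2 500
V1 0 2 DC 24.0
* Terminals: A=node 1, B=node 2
Nodal analysis, taking node 2 as the 0 V reference.
Source V1 fixes V_0 = 24 V.
KCL at each unknown node (sum of currents leaving = 0; resistances in Ω):
  Node 1: (V_1 - 24)/500 + (V_1 - 0)/500 = 0
Collecting terms: 0.004 × V_1 = 0.048  =>  V_1 = 12 V
I_R1 = (V_0 - V_1)/R1 = (24 - 12)/500 = 0.024 A
|I_R1| = 0.024 A

Final answer: |I_R1| = 0.024 A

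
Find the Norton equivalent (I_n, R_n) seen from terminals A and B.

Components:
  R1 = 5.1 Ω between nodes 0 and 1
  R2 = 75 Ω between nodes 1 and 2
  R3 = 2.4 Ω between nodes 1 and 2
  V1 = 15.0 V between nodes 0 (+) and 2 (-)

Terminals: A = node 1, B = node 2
Find the Thévenin equivalent first; then I_n = V_th/R_th and R_n = R_th.
Step 1 — V_th is the open-circuit voltage V_A - V_B (nothing connected across the terminals).
Nodal analysis, taking node 2 as the 0 V reference.
Source V1 fixes V_0 = 15 V.
KCL at each unknown node (sum of currents leaving = 0; resistances in Ω):
  Node 1: (V_1 - 15)/5.1 + (V_1 - 0)/75 + (V_1 - 0)/2.4 = 0
Collecting terms: 0.6261 × V_1 = 2.941  =>  V_1 = 4.698 V
V_th = V_1 - V_2 = 4.698 - 0 = 4.698 V
Step 2 — R_th: zero the source — replace V1 by a short circuit (node 2 merges into node 0) — and find the resistance seen between A (node 1) and B (node 0).
Reduce the network between node 1 (A) and node 0 (B) by series/parallel combination:
  Rp1 = R1 ‖ R2 ‖ R3 (parallel, all between nodes 0 and 1) = 1/(1/5.1 + 1/75 + 1/2.4) = 1.597 Ω
R_th = 1.597 Ω
I_n = V_th/R_th = 4.698/1.597 = 2.941 A, and R_n = R_th = 1.597 Ω

Final answer: I_n = 2.941 A, R_n = 1.597 Ω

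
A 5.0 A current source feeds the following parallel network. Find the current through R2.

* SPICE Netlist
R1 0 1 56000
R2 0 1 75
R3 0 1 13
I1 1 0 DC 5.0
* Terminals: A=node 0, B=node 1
All resistors sit directly between nodes 0 and 1, so they are in parallel and share one voltage V; the full source current 5 A splits among them.
1/R_par = 1/56000 + 1/75 + 1/13 = 0.09027 S  =>  R_par = 11.08 Ω
V = I × R_par = 5 × 11.08 = 55.39 V
I_R2 = V/R2 = 55.39/75 = 0.7385 A

Final answer: 0.7385 A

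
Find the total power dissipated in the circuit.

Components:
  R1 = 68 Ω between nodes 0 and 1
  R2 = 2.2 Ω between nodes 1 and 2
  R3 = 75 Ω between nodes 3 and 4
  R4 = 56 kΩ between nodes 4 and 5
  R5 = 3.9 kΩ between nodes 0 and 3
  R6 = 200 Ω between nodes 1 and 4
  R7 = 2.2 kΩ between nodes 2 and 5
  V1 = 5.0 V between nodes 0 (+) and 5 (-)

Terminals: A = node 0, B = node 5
Nodal analysis, taking node 5 as the 0 V reference.
Source V1 fixes V_0 = 5 V.
KCL at each unknown node (sum of currents leaving = 0; resistances in Ω):
  Node 1: (V_1 - 5)/68 + (V_1 - V_2)/2.2 + (V_1 - V_4)/200 = 0
  Node 2: (V_2 - V_1)/2.2 + (V_2 - 0)/2200 = 0
  Node 3: (V_3 - V_4)/75 + (V_3 - 5)/3900 = 0
  Node 4: (V_4 - V_3)/75 + (V_4 - 0)/56000 + (V_4 - V_1)/200 = 0
Collecting terms (coefficients in siemens):
  0.4743·V_1 - 0.4545·V_2 - 0.005·V_4 = 0.07353
  0.455·V_2 - 0.4545·V_1 = 0
  0.01359·V_3 - 0.01333·V_4 = 0.001282
  0.01835·V_4 - 0.005·V_1 - 0.01333·V_3 = 0
Solving these 4 simultaneous equations (Gaussian elimination) gives:
  V_1 = 4.847 V, V_2 = 4.842 V, V_3 = 4.841 V, V_4 = 4.838 V
Power in each resistor, P = (ΔV)²/R:
  P_R1 = (5 - 4.847)²/68 = 0.0003433 W
  P_R2 = (4.847 - 4.842)²/2.2 = 0.00001066 W
  P_R3 = (4.841 - 4.838)²/75 = 0.0000001244 W
  P_R4 = (4.838 - 0)²/56000 = 0.000418 W
  P_R5 = (5 - 4.841)²/3900 = 0.000006471 W
  P_R6 = (4.847 - 4.838)²/200 = 0.000000417 W
  P_R7 = (4.842 - 0)²/2200 = 0.01066 W
P_total = P_R1 + P_R2 + P_R3 + P_R4 + P_R5 + P_R6 + P_R7 = 0.01144 W

Final answer: 0.01144 W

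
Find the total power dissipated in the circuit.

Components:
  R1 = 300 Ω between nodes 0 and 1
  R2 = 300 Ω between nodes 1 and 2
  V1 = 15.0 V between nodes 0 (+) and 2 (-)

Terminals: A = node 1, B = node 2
Nodal analysis, taking node 2 as the 0 V reference.
Source V1 fixes V_0 = 15 V.
KCL at each unknown node (sum of currents leaving = 0; resistances in Ω):
  Node 1: (V_1 - 15)/300 + (V_1 - 0)/300 = 0
Collecting terms: 0.006667 × V_1 = 0.05  =>  V_1 = 7.5 V
Power in each resistor, P = (ΔV)²/R:
  P_R1 = (15 - 7.5)²/300 = 0.1875 W
  P_R2 = (7.5 - 0)²/300 = 0.1875 W
P_total = P_R1 + P_R2 = 0.375 W

Final answer: 0.375 W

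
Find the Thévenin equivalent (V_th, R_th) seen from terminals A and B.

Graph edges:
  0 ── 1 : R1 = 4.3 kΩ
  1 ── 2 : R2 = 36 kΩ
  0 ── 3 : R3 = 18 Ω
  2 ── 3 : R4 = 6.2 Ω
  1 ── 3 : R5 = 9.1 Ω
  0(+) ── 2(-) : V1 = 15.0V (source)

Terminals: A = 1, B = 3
Step 1 — V_th is the open-circuit voltage V_A - V_B (nothing connected across the terminals).
Nodal analysis, taking node 2 as the 0 V reference.
Source V1 fixes V_0 = 15 V.
KCL at each unknown node (sum of currents leaving = 0; resistances in Ω):
  Node 1: (V_1 - 15)/4300 + (V_1 - 0)/36000 + (V_1 - V_3)/9.1 = 0
  Node 3: (V_3 - 15)/18 + (V_3 - 0)/6.2 + (V_3 - V_1)/9.1 = 0
Collecting terms (coefficients in siemens):
  0.1102·V_1 - 0.1099·V_3 = 0.003488
  0.3267·V_3 - 0.1099·V_1 = 0.8333
Determinant D = (0.1102)(0.3267) - (-0.1099)(-0.1099) = 0.02391
V_1 = [(0.003488)(0.3267) - (-0.1099)(0.8333)]/D = 3.877 V
V_3 = [(0.1102)(0.8333) - (0.003488)(-0.1099)]/D = 3.854 V
V_th = V_1 - V_3 = 3.877 - 3.854 = 0.02256 V
Step 2 — R_th: zero the source — replace V1 by a short circuit (node 2 merges into node 0) — and find the resistance seen between A (node 1) and B (node 3).
Reduce the network between node 1 (A) and node 3 (B) by series/parallel combination:
  Rp1 = R1 ‖ R2 (parallel, both between nodes 0 and 1) = 1/(1/4300 + 1/36000) = 3841 Ω
  Rp2 = R3 ‖ R4 (parallel, both between nodes 0 and 3) = 1/(1/18 + 1/6.2) = 4.612 Ω
  Rs1 = Rp1 + Rp2 (series, joined only at node 0) = 3841 + 4.612 = 3846 Ω
  Rp3 = R5 ‖ Rs1 (parallel, both between nodes 1 and 3) = 1/(1/9.1 + 1/3846) = 9.079 Ω
R_th = 9.079 Ω

Final answer: V_th = 0.02256 V, R_th = 9.079 Ω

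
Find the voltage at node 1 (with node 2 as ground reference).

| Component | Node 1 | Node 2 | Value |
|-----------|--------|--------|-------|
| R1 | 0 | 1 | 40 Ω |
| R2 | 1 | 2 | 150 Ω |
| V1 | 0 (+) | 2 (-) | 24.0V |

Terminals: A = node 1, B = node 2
Nodal analysis, taking node 2 as the 0 V reference.
Source V1 fixes V_0 = 24 V.
KCL at each unknown node (sum of currents leaving = 0; resistances in Ω):
  Node 1: (V_1 - 24)/40 + (V_1 - 0)/150 = 0
Collecting terms: 0.03167 × V_1 = 0.6  =>  V_1 = 18.95 V
The requested potential is V_1 = 18.95 V.

Final answer: V_1 = 18.95 V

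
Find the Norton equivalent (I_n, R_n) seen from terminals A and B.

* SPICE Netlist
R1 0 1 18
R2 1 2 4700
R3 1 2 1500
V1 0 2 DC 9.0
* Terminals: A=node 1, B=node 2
Find the Thévenin equivalent first; then I_n = V_th/R_th and R_n = R_th.
Step 1 — V_th is the open-circuit voltage V_A - V_B (nothing connected across the terminals).
Nodal analysis, taking node 2 as the 0 V reference.
Source V1 fixes V_0 = 9 V.
KCL at each unknown node (sum of currents leaving = 0; resistances in Ω):
  Node 1: (V_1 - 9)/18 + (V_1 - 0)/4700 + (V_1 - 0)/1500 = 0
Collecting terms: 0.05643 × V_1 = 0.5  =>  V_1 = 8.86 V
V_th = V_1 - V_2 = 8.86 - 0 = 8.86 V
Step 2 — R_th: zero the source — replace V1 by a short circuit (node 2 merges into node 0) — and find the resistance seen between A (node 1) and B (node 0).
Reduce the network between node 1 (A) and node 0 (B) by series/parallel combination:
  Rp1 = R1 ‖ R2 ‖ R3 (parallel, all between nodes 0 and 1) = 1/(1/18 + 1/4700 + 1/1500) = 17.72 Ω
R_th = 17.72 Ω
I_n = V_th/R_th = 8.86/17.72 = 0.5 A, and R_n = R_th = 17.72 Ω

Final answer: I_n = 0.5 A, R_n = 17.72 Ω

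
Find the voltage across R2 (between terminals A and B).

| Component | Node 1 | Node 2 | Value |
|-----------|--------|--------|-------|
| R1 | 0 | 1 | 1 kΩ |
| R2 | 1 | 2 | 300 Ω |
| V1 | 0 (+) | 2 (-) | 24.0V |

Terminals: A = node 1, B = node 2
R1 and R2 are in series across V1 (node 0 → node 1 → node 2), and the output A–B is taken across R2, so this is a voltage divider.
Series current: I = V1/(R1 + R2) = 24/(1000 + 300) = 24/1300 = 0.01846 A
V_R2 = I × R2 = V1 × R2/(R1 + R2) = 24 × 300/1300 = 5.538 V

Final answer: 5.538 V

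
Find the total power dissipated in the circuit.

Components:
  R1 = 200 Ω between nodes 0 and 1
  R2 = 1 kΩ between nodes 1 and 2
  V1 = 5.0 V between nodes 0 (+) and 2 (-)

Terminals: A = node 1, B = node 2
Nodal analysis, taking node 2 as the 0 V reference.
Source V1 fixes V_0 = 5 V.
KCL at each unknown node (sum of currents leaving = 0; resistances in Ω):
  Node 1: (V_1 - 5)/200 + (V_1 - 0)/1000 = 0
Collecting terms: 0.006 × V_1 = 0.025  =>  V_1 = 4.167 V
Power in each resistor, P = (ΔV)²/R:
  P_R1 = (5 - 4.167)²/200 = 0.003472 W
  P_R2 = (4.167 - 0)²/1000 = 0.01736 W
P_total = P_R1 + P_R2 = 0.02083 W

Final answer: 0.02083 W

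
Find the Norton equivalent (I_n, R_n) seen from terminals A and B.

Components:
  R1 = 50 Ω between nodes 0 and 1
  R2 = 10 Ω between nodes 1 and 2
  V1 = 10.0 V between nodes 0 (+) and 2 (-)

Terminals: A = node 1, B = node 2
Find the Thévenin equivalent first; then I_n = V_th/R_th and R_n = R_th.
Step 1 — V_th is the open-circuit voltage V_A - V_B (nothing connected across the terminals).
Nodal analysis, taking node 2 as the 0 V reference.
Source V1 fixes V_0 = 10 V.
KCL at each unknown node (sum of currents leaving = 0; resistances in Ω):
  Node 1: (V_1 - 10)/50 + (V_1 - 0)/10 = 0
Collecting terms: 0.12 × V_1 = 0.2  =>  V_1 = 1.667 V
V_th = V_1 - V_2 = 1.667 - 0 = 1.667 V
Step 2 — R_th: zero the source — replace V1 by a short circuit (node 2 merges into node 0) — and find the resistance seen between A (node 1) and B (node 0).
Reduce the network between node 1 (A) and node 0 (B) by series/parallel combination:
  Rp1 = R1 ‖ R2 (parallel, both between nodes 0 and 1) = 1/(1/50 + 1/10) = 8.333 Ω
R_th = 8.333 Ω
I_n = V_th/R_th = 1.667/8.333 = 0.2 A, and R_n = R_th = 8.333 Ω

Final answer: I_n = 0.2 A, R_n = 8.333 Ω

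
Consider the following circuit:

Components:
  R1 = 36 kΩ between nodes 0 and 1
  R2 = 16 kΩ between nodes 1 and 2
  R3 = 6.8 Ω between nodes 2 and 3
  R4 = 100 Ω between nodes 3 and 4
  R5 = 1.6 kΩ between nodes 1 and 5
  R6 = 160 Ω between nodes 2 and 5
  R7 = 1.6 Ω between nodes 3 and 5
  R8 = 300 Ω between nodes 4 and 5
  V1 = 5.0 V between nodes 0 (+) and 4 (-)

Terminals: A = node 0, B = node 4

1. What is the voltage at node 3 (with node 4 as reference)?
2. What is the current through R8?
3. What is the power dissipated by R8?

Nodal analysis, taking node 4 as the 0 V reference.
Source V1 fixes V_0 = 5 V.
KCL at each unknown node (sum of currents leaving = 0; resistances in Ω):
  Node 1: (V_1 - 5)/36000 + (V_1 - V_2)/16000 + (V_1 - V_5)/1600 = 0
  Node 2: (V_2 - V_1)/16000 + (V_2 - V_3)/6.8 + (V_2 - V_5)/160 = 0
  Node 3: (V_3 - V_2)/6.8 + (V_3 - 0)/100 + (V_3 - V_5)/1.6 = 0
  Node 5: (V_5 - V_1)/1600 + (V_5 - V_2)/160 + (V_5 - V_3)/1.6 + (V_5 - 0)/300 = 0
Collecting terms (coefficients in siemens):
  0.0007153·V_1 - 0.0000625·V_2 - 0.000625·V_5 = 0.0001389
  0.1534·V_2 - 0.0000625·V_1 - 0.1471·V_3 - 0.00625·V_5 = 0
  0.7821·V_3 - 0.1471·V_2 - 0.625·V_5 = 0
  0.6352·V_5 - 0.000625·V_1 - 0.00625·V_2 - 0.625·V_3 = 0
Solving these 4 simultaneous equations (Gaussian elimination) gives:
  V_1 = 0.2039 V, V_2 = 0.01004 V, V_3 = 0.009957 V, V_5 = 0.0101 V
Part 1:
  Read off the nodal solution: V_3 = 0.009957 V
Part 2:
  I_R8 = (V_4 - V_5)/R8 = (0 - 0.0101)/300 = -0.00003365 A
  Magnitude: I_R8 = 0.00003365 A
Part 3:
  I_R8 = (V_4 - V_5)/R8 = (0 - 0.0101)/300 = -0.00003365 A
  P_R8 = I_R8² × R8 = (-0.00003365)² × 300 = 0.0000003398 W

Final answers:
1. V_3 = 0.009957 V
2. I_R8 = 3.365e-05 A
3. P_R8 = 3.398e-07 W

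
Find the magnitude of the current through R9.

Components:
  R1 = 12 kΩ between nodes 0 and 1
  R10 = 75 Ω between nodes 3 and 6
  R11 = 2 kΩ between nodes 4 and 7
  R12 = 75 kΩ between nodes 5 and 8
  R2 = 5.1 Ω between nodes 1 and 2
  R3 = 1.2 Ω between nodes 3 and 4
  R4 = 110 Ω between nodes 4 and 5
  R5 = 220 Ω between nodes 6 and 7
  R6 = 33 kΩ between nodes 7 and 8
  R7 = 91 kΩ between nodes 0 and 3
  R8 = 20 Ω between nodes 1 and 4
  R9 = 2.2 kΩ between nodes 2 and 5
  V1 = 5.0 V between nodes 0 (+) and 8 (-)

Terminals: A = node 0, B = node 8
Nodal analysis, taking node 8 as the 0 V reference.
Source V1 fixes V_0 = 5 V.
KCL at each unknown node (sum of currents leaving = 0; resistances in Ω):
  Node 1: (V_1 - 5)/12000 + (V_1 - V_2)/5.1 + (V_1 - V_4)/20 = 0
  Node 2: (V_2 - V_1)/5.1 + (V_2 - V_5)/2200 = 0
  Node 3: (V_3 - V_4)/1.2 + (V_3 - 5)/91000 + (V_3 - V_6)/75 = 0
  Node 4: (V_4 - V_3)/1.2 + (V_4 - V_5)/110 + (V_4 - V_1)/20 + (V_4 - V_7)/2000 = 0
  Node 5: (V_5 - V_4)/110 + (V_5 - V_2)/2200 + (V_5 - 0)/75000 = 0
  Node 6: (V_6 - V_7)/220 + (V_6 - V_3)/75 = 0
  Node 7: (V_7 - V_6)/220 + (V_7 - 0)/33000 + (V_7 - V_4)/2000 = 0
Collecting terms (coefficients in siemens):
  0.2462·V_1 - 0.1961·V_2 - 0.05·V_4 = 0.0004167
  0.1965·V_2 - 0.1961·V_1 - 0.0004545·V_5 = 0
  0.8467·V_3 - 0.8333·V_4 - 0.01333·V_6 = 0.00005495
  0.8929·V_4 - 0.05·V_1 - 0.8333·V_3 - 0.009091·V_5 - 0.0005·V_7 = 0
  0.009559·V_5 - 0.0004545·V_2 - 0.009091·V_4 = 0
  0.01788·V_6 - 0.01333·V_3 - 0.004545·V_7 = 0
  0.005076·V_7 - 0.0005·V_4 - 0.004545·V_6 = 0
Solving these 7 simultaneous equations (Gaussian elimination) gives:
  V_1 = 3.426 V, V_2 = 3.426 V, V_3 = 3.423 V, V_4 = 3.423 V
  V_5 = 3.419 V, V_6 = 3.416 V, V_7 = 3.397 V
I_R9 = (V_2 - V_5)/R9 = (3.426 - 3.419)/2200 = 0.000003271 A
|I_R9| = 0.000003271 A

Final answer: |I_R9| = 3.271e-06 A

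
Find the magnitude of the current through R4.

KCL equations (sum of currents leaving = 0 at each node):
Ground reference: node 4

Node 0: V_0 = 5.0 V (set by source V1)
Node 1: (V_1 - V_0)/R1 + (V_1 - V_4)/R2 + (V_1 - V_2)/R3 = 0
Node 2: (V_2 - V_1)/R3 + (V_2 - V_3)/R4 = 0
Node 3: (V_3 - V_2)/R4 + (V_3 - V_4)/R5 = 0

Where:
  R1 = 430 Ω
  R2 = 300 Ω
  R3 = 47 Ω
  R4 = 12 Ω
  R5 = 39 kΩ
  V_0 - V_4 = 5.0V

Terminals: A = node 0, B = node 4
Nodal analysis, taking node 4 as the 0 V reference.
Source V1 fixes V_0 = 5 V.
KCL at each unknown node (sum of currents leaving = 0; resistances in Ω):
  Node 1: (V_1 - 5)/430 + (V_1 - 0)/300 + (V_1 - V_2)/47 = 0
  Node 2: (V_2 - V_1)/47 + (V_2 - V_3)/12 = 0
  Node 3: (V_3 - V_2)/12 + (V_3 - 0)/39000 = 0
Collecting terms (coefficients in siemens):
  0.02694·V_1 - 0.02128·V_2 = 0.01163
  0.1046·V_2 - 0.02128·V_1 - 0.08333·V_3 = 0
  0.08336·V_3 - 0.08333·V_2 = 0
Solving these 3 simultaneous equations (Gaussian elimination) gives:
  V_1 = 2.046 V, V_2 = 2.043 V, V_3 = 2.042 V
I_R4 = (V_2 - V_3)/R4 = (2.043 - 2.042)/12 = 0.00005237 A
|I_R4| = 0.00005237 A

Final answer: |I_R4| = 5.237e-05 A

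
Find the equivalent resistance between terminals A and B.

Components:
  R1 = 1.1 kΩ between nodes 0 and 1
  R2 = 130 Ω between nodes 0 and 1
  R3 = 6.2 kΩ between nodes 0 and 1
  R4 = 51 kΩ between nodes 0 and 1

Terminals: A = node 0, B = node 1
Reduce the network between node 0 (A) and node 1 (B) by series/parallel combination:
  Rp1 = R1 ‖ R2 ‖ R3 ‖ R4 (parallel, all between nodes 0 and 1) = 1/(1/1100 + 1/130 + 1/6200 + 1/51000) = 113.9 Ω
R_eq = 113.9 Ω

Final answer: 113.9 Ω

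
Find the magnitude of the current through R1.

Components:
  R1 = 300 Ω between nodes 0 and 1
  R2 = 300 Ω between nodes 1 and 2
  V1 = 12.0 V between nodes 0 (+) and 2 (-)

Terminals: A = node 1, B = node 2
Nodal analysis, taking node 2 as the 0 V reference.
Source V1 fixes V_0 = 12 V.
KCL at each unknown node (sum of currents leaving = 0; resistances in Ω):
  Node 1: (V_1 - 12)/300 + (V_1 - 0)/300 = 0
Collecting terms: 0.006667 × V_1 = 0.04  =>  V_1 = 6 V
I_R1 = (V_0 - V_1)/R1 = (12 - 6)/300 = 0.02 A
|I_R1| = 0.02 A

Final answer: |I_R1| = 0.02 A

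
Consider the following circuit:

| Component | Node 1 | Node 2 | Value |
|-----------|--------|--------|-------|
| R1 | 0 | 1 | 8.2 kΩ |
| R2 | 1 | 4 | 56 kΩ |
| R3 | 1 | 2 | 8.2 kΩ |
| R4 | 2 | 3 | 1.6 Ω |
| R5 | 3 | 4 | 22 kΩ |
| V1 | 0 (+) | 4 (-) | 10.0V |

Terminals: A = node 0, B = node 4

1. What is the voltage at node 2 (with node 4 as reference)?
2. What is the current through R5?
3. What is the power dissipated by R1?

Nodal analysis, taking node 4 as the 0 V reference.
Source V1 fixes V_0 = 10 V.
KCL at each unknown node (sum of currents leaving = 0; resistances in Ω):
  Node 1: (V_1 - 10)/8200 + (V_1 - 0)/56000 + (V_1 - V_2)/8200 = 0
  Node 2: (V_2 - V_1)/8200 + (V_2 - V_3)/1.6 = 0
  Node 3: (V_3 - V_2)/1.6 + (V_3 - 0)/22000 = 0
Collecting terms (coefficients in siemens):
  0.0002618·V_1 - 0.000122·V_2 = 0.00122
  0.6251·V_2 - 0.000122·V_1 - 0.625·V_3 = 0
  0.625·V_3 - 0.625·V_2 = 0
Solving these 3 simultaneous equations (Gaussian elimination) gives:
  V_1 = 7.052 V, V_2 = 5.138 V, V_3 = 5.137 V
Part 1:
  Read off the nodal solution: V_2 = 5.138 V
Part 2:
  I_R5 = (V_3 - V_4)/R5 = (5.137 - 0)/22000 = 0.0002335 A
  Magnitude: I_R5 = 0.0002335 A
Part 3:
  I_R1 = (V_0 - V_1)/R1 = (10 - 7.052)/8200 = 0.0003595 A
  P_R1 = I_R1² × R1 = (0.0003595)² × 8200 = 0.001059 W

Final answers:
1. V_2 = 5.138 V
2. I_R5 = 0.0002335 A
3. P_R1 = 0.001059 W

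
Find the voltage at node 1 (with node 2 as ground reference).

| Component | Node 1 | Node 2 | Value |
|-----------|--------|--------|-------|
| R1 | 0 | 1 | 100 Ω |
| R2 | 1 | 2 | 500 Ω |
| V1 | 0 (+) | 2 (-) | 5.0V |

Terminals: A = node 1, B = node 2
Nodal analysis, taking node 2 as the 0 V reference.
Source V1 fixes V_0 = 5 V.
KCL at each unknown node (sum of currents leaving = 0; resistances in Ω):
  Node 1: (V_1 - 5)/100 + (V_1 - 0)/500 = 0
Collecting terms: 0.012 × V_1 = 0.05  =>  V_1 = 4.167 V
The requested potential is V_1 = 4.167 V.

Final answer: V_1 = 4.167 V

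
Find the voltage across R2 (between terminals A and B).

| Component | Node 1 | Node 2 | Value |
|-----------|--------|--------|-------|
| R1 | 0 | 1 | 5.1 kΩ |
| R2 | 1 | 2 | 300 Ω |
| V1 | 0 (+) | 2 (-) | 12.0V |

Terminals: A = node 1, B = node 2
R1 and R2 are in series across V1 (node 0 → node 1 → node 2), and the output A–B is taken across R2, so this is a voltage divider.
Series current: I = V1/(R1 + R2) = 12/(5100 + 300) = 12/5400 = 0.002222 A
V_R2 = I × R2 = V1 × R2/(R1 + R2) = 12 × 300/5400 = 0.6667 V

Final answer: 0.6667 V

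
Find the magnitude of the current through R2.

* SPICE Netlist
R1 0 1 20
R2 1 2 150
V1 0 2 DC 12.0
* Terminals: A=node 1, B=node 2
Nodal analysis, taking node 2 as the 0 V reference.
Source V1 fixes V_0 = 12 V.
KCL at each unknown node (sum of currents leaving = 0; resistances in Ω):
  Node 1: (V_1 - 12)/20 + (V_1 - 0)/150 = 0
Collecting terms: 0.05667 × V_1 = 0.6  =>  V_1 = 10.59 V
I_R2 = (V_1 - V_2)/R2 = (10.59 - 0)/150 = 0.07059 A
|I_R2| = 0.07059 A

Final answer: |I_R2| = 0.07059 A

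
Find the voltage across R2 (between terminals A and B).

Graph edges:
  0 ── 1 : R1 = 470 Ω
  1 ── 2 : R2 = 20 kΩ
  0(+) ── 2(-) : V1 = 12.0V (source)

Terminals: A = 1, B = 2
R1 and R2 are in series across V1 (node 0 → node 1 → node 2), and the output A–B is taken across R2, so this is a voltage divider.
Series current: I = V1/(R1 + R2) = 12/(470 + 20000) = 12/20470 = 0.0005862 A
V_R2 = I × R2 = V1 × R2/(R1 + R2) = 12 × 20000/20470 = 11.72 V

Final answer: 11.72 V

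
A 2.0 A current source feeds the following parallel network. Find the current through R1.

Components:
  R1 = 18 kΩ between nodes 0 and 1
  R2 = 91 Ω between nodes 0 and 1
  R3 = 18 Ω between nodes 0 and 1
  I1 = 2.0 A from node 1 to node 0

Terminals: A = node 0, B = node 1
All resistors sit directly between nodes 0 and 1, so they are in parallel and share one voltage V; the full source current 2 A splits among them.
1/R_par = 1/18000 + 1/91 + 1/18 = 0.0666 S  =>  R_par = 15.01 Ω
V = I × R_par = 2 × 15.01 = 30.03 V
I_R1 = V/R1 = 30.03/18000 = 0.001668 A

Final answer: 0.001668 A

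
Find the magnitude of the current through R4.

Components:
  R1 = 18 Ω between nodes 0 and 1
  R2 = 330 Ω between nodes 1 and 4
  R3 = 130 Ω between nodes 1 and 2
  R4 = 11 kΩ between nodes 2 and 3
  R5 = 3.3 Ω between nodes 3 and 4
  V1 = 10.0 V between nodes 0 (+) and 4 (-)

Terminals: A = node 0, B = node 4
Nodal analysis, taking node 4 as the 0 V reference.
Source V1 fixes V_0 = 10 V.
KCL at each unknown node (sum of currents leaving = 0; resistances in Ω):
  Node 1: (V_1 - 10)/18 + (V_1 - 0)/330 + (V_1 - V_2)/130 = 0
  Node 2: (V_2 - V_1)/130 + (V_2 - V_3)/11000 = 0
  Node 3: (V_3 - V_2)/11000 + (V_3 - 0)/3.3 = 0
Collecting terms (coefficients in siemens):
  0.06628·V_1 - 0.007692·V_2 = 0.5556
  0.007783·V_2 - 0.007692·V_1 - 0.00009091·V_3 = 0
  0.3031·V_3 - 0.00009091·V_2 = 0
Solving these 3 simultaneous equations (Gaussian elimination) gives:
  V_1 = 9.468 V, V_2 = 9.358 V, V_3 = 0.002806 V
I_R4 = (V_2 - V_3)/R4 = (9.358 - 0.002806)/11000 = 0.0008504 A
|I_R4| = 0.0008504 A

Final answer: |I_R4| = 0.0008504 A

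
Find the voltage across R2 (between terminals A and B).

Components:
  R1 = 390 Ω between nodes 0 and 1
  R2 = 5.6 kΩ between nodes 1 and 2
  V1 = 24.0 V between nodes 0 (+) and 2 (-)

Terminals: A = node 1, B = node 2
R1 and R2 are in series across V1 (node 0 → node 1 → node 2), and the output A–B is taken across R2, so this is a voltage divider.
Series current: I = V1/(R1 + R2) = 24/(390 + 5600) = 24/5990 = 0.004007 A
V_R2 = I × R2 = V1 × R2/(R1 + R2) = 24 × 5600/5990 = 22.44 V

Final answer: 22.44 V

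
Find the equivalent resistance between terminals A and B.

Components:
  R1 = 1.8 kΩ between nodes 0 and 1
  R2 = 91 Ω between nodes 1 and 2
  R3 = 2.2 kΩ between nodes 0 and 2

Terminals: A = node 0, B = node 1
Reduce the network between node 0 (A) and node 1 (B) by series/parallel combination:
  Rs1 = R3 + R2 (series, joined only at node 2) = 2200 + 91 = 2291 Ω
  Rp1 = R1 ‖ Rs1 (parallel, both between nodes 0 and 1) = 1/(1/1800 + 1/2291) = 1008 Ω
R_eq = 1.008 kΩ

Final answer: 1.008 kΩ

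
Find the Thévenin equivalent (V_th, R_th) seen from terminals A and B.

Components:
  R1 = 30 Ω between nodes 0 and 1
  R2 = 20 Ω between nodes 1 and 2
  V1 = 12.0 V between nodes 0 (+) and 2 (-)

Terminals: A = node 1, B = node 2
Step 1 — V_th is the open-circuit voltage V_A - V_B (nothing connected across the terminals).
Nodal analysis, taking node 2 as the 0 V reference.
Source V1 fixes V_0 = 12 V.
KCL at each unknown node (sum of currents leaving = 0; resistances in Ω):
  Node 1: (V_1 - 12)/30 + (V_1 - 0)/20 = 0
Collecting terms: 0.08333 × V_1 = 0.4  =>  V_1 = 4.8 V
V_th = V_1 - V_2 = 4.8 - 0 = 4.8 V
Step 2 — R_th: zero the source — replace V1 by a short circuit (node 2 merges into node 0) — and find the resistance seen between A (node 1) and B (node 0).
Reduce the network between node 1 (A) and node 0 (B) by series/parallel combination:
  Rp1 = R1 ‖ R2 (parallel, both between nodes 0 and 1) = 1/(1/30 + 1/20) = 12 Ω
R_th = 12 Ω

Final answer: V_th = 4.8 V, R_th = 12 Ω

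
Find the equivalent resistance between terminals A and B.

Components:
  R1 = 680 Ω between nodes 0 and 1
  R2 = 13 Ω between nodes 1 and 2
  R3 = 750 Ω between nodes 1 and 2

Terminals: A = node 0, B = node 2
Reduce the network between node 0 (A) and node 2 (B) by series/parallel combination:
  Rp1 = R2 ‖ R3 (parallel, both between nodes 1 and 2) = 1/(1/13 + 1/750) = 12.78 Ω
  Rs1 = R1 + Rp1 (series, joined only at node 1) = 680 + 12.78 = 692.8 Ω
R_eq = 692.8 Ω

Final answer: 692.8 Ω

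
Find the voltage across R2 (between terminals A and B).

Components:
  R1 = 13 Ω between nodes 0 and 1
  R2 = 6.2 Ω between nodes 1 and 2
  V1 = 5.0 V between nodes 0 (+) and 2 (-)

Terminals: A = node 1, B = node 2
R1 and R2 are in series across V1 (node 0 → node 1 → node 2), and the output A–B is taken across R2, so this is a voltage divider.
Series current: I = V1/(R1 + R2) = 5/(13 + 6.2) = 5/19.2 = 0.2604 A
V_R2 = I × R2 = V1 × R2/(R1 + R2) = 5 × 6.2/19.2 = 1.615 V

Final answer: 1.615 V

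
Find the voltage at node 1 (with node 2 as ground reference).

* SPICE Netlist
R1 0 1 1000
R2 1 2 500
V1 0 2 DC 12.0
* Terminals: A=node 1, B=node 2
Nodal analysis, taking node 2 as the 0 V reference.
Source V1 fixes V_0 = 12 V.
KCL at each unknown node (sum of currents leaving = 0; resistances in Ω):
  Node 1: (V_1 - 12)/1000 + (V_1 - 0)/500 = 0
Collecting terms: 0.003 × V_1 = 0.012  =>  V_1 = 4 V
The requested potential is V_1 = 4 V.

Final answer: V_1 = 4 V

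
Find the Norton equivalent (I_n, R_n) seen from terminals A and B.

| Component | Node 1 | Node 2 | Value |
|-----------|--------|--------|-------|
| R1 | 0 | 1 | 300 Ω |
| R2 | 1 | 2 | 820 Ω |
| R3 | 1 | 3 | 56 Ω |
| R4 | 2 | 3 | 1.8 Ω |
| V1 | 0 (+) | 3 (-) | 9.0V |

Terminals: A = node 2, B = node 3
Find the Thévenin equivalent first; then I_n = V_th/R_th and R_n = R_th.
Step 1 — V_th is the open-circuit voltage V_A - V_B (nothing connected across the terminals).
Nodal analysis, taking node 3 as the 0 V reference.
Source V1 fixes V_0 = 9 V.
KCL at each unknown node (sum of currents leaving = 0; resistances in Ω):
  Node 1: (V_1 - 9)/300 + (V_1 - V_2)/820 + (V_1 - 0)/56 = 0
  Node 2: (V_2 - V_1)/820 + (V_2 - 0)/1.8 = 0
Collecting terms (coefficients in siemens):
  0.02241·V_1 - 0.00122·V_2 = 0.03
  0.5568·V_2 - 0.00122·V_1 = 0
Determinant D = (0.02241)(0.5568) - (-0.00122)(-0.00122) = 0.01248
V_1 = [(0.03)(0.5568) - (-0.00122)(0)]/D = 1.339 V
V_2 = [(0.02241)(0) - (0.03)(-0.00122)]/D = 0.002932 V
V_th = V_2 - V_3 = 0.002932 - 0 = 0.002932 V
Step 2 — R_th: zero the source — replace V1 by a short circuit (node 3 merges into node 0) — and find the resistance seen between A (node 2) and B (node 0).
Reduce the network between node 2 (A) and node 0 (B) by series/parallel combination:
  Rp1 = R1 ‖ R3 (parallel, both between nodes 0 and 1) = 1/(1/300 + 1/56) = 47.19 Ω
  Rs1 = R2 + Rp1 (series, joined only at node 1) = 820 + 47.19 = 867.2 Ω
  Rp2 = R4 ‖ Rs1 (parallel, both between nodes 0 and 2) = 1/(1/1.8 + 1/867.2) = 1.796 Ω
R_th = 1.796 Ω
I_n = V_th/R_th = 0.002932/1.796 = 0.001633 A, and R_n = R_th = 1.796 Ω

Final answer: I_n = 0.001633 A, R_n = 1.796 Ω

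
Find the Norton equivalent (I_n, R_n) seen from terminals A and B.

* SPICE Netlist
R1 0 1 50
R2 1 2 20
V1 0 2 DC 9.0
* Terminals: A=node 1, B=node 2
Find the Thévenin equivalent first; then I_n = V_th/R_th and R_n = R_th.
Step 1 — V_th is the open-circuit voltage V_A - V_B (nothing connected across the terminals).
Nodal analysis, taking node 2 as the 0 V reference.
Source V1 fixes V_0 = 9 V.
KCL at each unknown node (sum of currents leaving = 0; resistances in Ω):
  Node 1: (V_1 - 9)/50 + (V_1 - 0)/20 = 0
Collecting terms: 0.07 × V_1 = 0.18  =>  V_1 = 2.571 V
V_th = V_1 - V_2 = 2.571 - 0 = 2.571 V
Step 2 — R_th: zero the source — replace V1 by a short circuit (node 2 merges into node 0) — and find the resistance seen between A (node 1) and B (node 0).
Reduce the network between node 1 (A) and node 0 (B) by series/parallel combination:
  Rp1 = R1 ‖ R2 (parallel, both between nodes 0 and 1) = 1/(1/50 + 1/20) = 14.29 Ω
R_th = 14.29 Ω
I_n = V_th/R_th = 2.571/14.29 = 0.18 A, and R_n = R_th = 14.29 Ω

Final answer: I_n = 0.18 A, R_n = 14.29 Ω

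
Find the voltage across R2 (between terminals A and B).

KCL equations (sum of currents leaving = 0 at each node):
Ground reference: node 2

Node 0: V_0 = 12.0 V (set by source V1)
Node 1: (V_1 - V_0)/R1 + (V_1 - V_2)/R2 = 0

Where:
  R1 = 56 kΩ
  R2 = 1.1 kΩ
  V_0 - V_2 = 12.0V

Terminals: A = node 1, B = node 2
R1 and R2 are in series across V1 (node 0 → node 1 → node 2), and the output A–B is taken across R2, so this is a voltage divider.
Series current: I = V1/(R1 + R2) = 12/(56000 + 1100) = 12/57100 = 0.0002102 A
V_R2 = I × R2 = V1 × R2/(R1 + R2) = 12 × 1100/57100 = 0.2312 V

Final answer: 0.2312 V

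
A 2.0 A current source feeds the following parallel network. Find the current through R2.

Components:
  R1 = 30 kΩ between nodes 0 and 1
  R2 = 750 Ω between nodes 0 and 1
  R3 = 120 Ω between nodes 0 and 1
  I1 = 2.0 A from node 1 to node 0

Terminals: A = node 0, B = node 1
All resistors sit directly between nodes 0 and 1, so they are in parallel and share one voltage V; the full source current 2 A splits among them.
1/R_par = 1/30000 + 1/750 + 1/120 = 0.0097 S  =>  R_par = 103.1 Ω
V = I × R_par = 2 × 103.1 = 206.2 V
I_R2 = V/R2 = 206.2/750 = 0.2749 A

Final answer: 0.2749 A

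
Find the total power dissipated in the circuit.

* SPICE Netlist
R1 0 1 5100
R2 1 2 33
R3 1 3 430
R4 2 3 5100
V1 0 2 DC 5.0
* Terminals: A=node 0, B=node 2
Nodal analysis, taking node 2 as the 0 V reference.
Source V1 fixes V_0 = 5 V.
KCL at each unknown node (sum of currents leaving = 0; resistances in Ω):
  Node 1: (V_1 - 5)/5100 + (V_1 - 0)/33 + (V_1 - V_3)/430 = 0
  Node 3: (V_3 - V_1)/430 + (V_3 - 0)/5100 = 0
Collecting terms (coefficients in siemens):
  0.03282·V_1 - 0.002326·V_3 = 0.0009804
  0.002522·V_3 - 0.002326·V_1 = 0
Determinant D = (0.03282)(0.002522) - (-0.002326)(-0.002326) = 0.00007736
V_1 = [(0.0009804)(0.002522) - (-0.002326)(0)]/D = 0.03196 V
V_3 = [(0.03282)(0) - (0.0009804)(-0.002326)]/D = 0.02947 V
Power in each resistor, P = (ΔV)²/R:
  P_R1 = (5 - 0.03196)²/5100 = 0.00484 W
  P_R2 = (0.03196 - 0)²/33 = 0.00003094 W
  P_R3 = (0.03196 - 0.02947)²/430 = 0.00000001436 W
  P_R4 = (0 - 0.02947)²/5100 = 0.0000001703 W
P_total = P_R1 + P_R2 + P_R3 + P_R4 = 0.004871 W

Final answer: 0.004871 W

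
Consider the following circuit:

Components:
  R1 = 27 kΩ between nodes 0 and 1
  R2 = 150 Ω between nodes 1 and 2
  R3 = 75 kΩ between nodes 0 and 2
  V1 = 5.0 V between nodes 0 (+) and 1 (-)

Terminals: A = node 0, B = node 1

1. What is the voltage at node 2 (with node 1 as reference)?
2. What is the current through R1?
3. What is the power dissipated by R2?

Nodal analysis, taking node 1 as the 0 V reference.
Source V1 fixes V_0 = 5 V.
KCL at each unknown node (sum of currents leaving = 0; resistances in Ω):
  Node 2: (V_2 - 0)/150 + (V_2 - 5)/75000 = 0
Collecting terms: 0.00668 × V_2 = 0.00006667  =>  V_2 = 0.00998 V
Part 1:
  Read off the nodal solution: V_2 = 0.00998 V
Part 2:
  I_R1 = (V_0 - V_1)/R1 = (5 - 0)/27000 = 0.0001852 A
  Magnitude: I_R1 = 0.0001852 A
Part 3:
  I_R2 = (V_1 - V_2)/R2 = (0 - 0.00998)/150 = -0.00006653 A
  P_R2 = I_R2² × R2 = (-0.00006653)² × 150 = 0.000000664 W

Final answers:
1. V_2 = 0.00998 V
2. I_R1 = 0.0001852 A
3. P_R2 = 6.64e-07 W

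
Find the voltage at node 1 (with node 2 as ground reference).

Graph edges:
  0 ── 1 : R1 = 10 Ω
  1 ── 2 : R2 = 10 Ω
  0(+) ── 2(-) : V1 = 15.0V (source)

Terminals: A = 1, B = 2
Nodal analysis, taking node 2 as the 0 V reference.
Source V1 fixes V_0 = 15 V.
KCL at each unknown node (sum of currents leaving = 0; resistances in Ω):
  Node 1: (V_1 - 15)/10 + (V_1 - 0)/10 = 0
Collecting terms: 0.2 × V_1 = 1.5  =>  V_1 = 7.5 V
The requested potential is V_1 = 7.5 V.

Final answer: V_1 = 7.5 V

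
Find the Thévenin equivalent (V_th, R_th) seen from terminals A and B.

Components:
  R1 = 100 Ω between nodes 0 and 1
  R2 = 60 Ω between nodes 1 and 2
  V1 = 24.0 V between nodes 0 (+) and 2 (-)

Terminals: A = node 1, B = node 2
Step 1 — V_th is the open-circuit voltage V_A - V_B (nothing connected across the terminals).
Nodal analysis, taking node 2 as the 0 V reference.
Source V1 fixes V_0 = 24 V.
KCL at each unknown node (sum of currents leaving = 0; resistances in Ω):
  Node 1: (V_1 - 24)/100 + (V_1 - 0)/60 = 0
Collecting terms: 0.02667 × V_1 = 0.24  =>  V_1 = 9 V
V_th = V_1 - V_2 = 9 - 0 = 9 V
Step 2 — R_th: zero the source — replace V1 by a short circuit (node 2 merges into node 0) — and find the resistance seen between A (node 1) and B (node 0).
Reduce the network between node 1 (A) and node 0 (B) by series/parallel combination:
  Rp1 = R1 ‖ R2 (parallel, both between nodes 0 and 1) = 1/(1/100 + 1/60) = 37.5 Ω
R_th = 37.5 Ω

Final answer: V_th = 9 V, R_th = 37.5 Ω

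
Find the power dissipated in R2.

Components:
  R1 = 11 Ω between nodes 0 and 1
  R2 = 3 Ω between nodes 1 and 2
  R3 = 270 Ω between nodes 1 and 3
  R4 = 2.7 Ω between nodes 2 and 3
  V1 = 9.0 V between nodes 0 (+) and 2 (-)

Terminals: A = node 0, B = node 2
Nodal analysis, taking node 2 as the 0 V reference.
Source V1 fixes V_0 = 9 V.
KCL at each unknown node (sum of currents leaving = 0; resistances in Ω):
  Node 1: (V_1 - 9)/11 + (V_1 - 0)/3 + (V_1 - V_3)/270 = 0
  Node 3: (V_3 - V_1)/270 + (V_3 - 0)/2.7 = 0
Collecting terms (coefficients in siemens):
  0.4279·V_1 - 0.003704·V_3 = 0.8182
  0.3741·V_3 - 0.003704·V_1 = 0
Determinant D = (0.4279)(0.3741) - (-0.003704)(-0.003704) = 0.1601
V_1 = [(0.8182)(0.3741) - (-0.003704)(0)]/D = 1.912 V
V_3 = [(0.4279)(0) - (0.8182)(-0.003704)]/D = 0.01893 V
I_R2 = (V_1 - V_2)/R2 = (1.912 - 0)/3 = 0.6373 A
P_R2 = I_R2² × R2 = (0.6373)² × 3 = 1.219 W

Final answer: 1.219 W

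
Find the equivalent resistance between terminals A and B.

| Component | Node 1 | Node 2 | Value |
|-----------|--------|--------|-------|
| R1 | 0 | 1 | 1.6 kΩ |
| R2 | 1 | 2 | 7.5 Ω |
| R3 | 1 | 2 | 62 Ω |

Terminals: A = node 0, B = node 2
Reduce the network between node 0 (A) and node 2 (B) by series/parallel combination:
  Rp1 = R2 ‖ R3 (parallel, both between nodes 1 and 2) = 1/(1/7.5 + 1/62) = 6.691 Ω
  Rs1 = R1 + Rp1 (series, joined only at node 1) = 1600 + 6.691 = 1607 Ω
R_eq = 1.607 kΩ

Final answer: 1.607 kΩ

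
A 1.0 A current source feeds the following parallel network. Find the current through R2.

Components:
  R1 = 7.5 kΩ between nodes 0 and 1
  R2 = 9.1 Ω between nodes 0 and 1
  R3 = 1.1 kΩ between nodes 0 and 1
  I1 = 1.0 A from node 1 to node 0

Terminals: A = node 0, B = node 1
All resistors sit directly between nodes 0 and 1, so they are in parallel and share one voltage V; the full source current 1 A splits among them.
1/R_par = 1/7500 + 1/9.1 + 1/1100 = 0.1109 S  =>  R_par = 9.014 Ω
V = I × R_par = 1 × 9.014 = 9.014 V
I_R2 = V/R2 = 9.014/9.1 = 0.9906 A

Final answer: 0.9906 A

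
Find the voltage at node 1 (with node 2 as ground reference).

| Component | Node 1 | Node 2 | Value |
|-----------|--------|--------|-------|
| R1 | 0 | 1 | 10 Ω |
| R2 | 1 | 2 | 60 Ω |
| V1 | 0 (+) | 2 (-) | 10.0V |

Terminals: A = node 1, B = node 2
Nodal analysis, taking node 2 as the 0 V reference.
Source V1 fixes V_0 = 10 V.
KCL at each unknown node (sum of currents leaving = 0; resistances in Ω):
  Node 1: (V_1 - 10)/10 + (V_1 - 0)/60 = 0
Collecting terms: 0.1167 × V_1 = 1  =>  V_1 = 8.571 V
The requested potential is V_1 = 8.571 V.

Final answer: V_1 = 8.571 V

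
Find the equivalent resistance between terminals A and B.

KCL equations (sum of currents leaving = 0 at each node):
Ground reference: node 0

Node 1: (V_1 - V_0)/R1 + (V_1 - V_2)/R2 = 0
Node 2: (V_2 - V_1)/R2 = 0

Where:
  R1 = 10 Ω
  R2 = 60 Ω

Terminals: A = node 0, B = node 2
Reduce the network between node 0 (A) and node 2 (B) by series/parallel combination:
  Rs1 = R1 + R2 (series, joined only at node 1) = 10 + 60 = 70 Ω
R_eq = 70 Ω

Final answer: 70 Ω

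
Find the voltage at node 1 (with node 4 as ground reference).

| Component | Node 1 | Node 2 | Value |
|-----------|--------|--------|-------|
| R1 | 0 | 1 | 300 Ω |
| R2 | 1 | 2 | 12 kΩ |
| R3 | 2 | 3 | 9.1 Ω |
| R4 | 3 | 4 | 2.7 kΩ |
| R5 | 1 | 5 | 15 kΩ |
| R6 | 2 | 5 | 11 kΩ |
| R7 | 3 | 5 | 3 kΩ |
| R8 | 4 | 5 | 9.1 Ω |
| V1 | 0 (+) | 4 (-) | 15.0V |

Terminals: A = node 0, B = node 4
Nodal analysis, taking node 4 as the 0 V reference.
Source V1 fixes V_0 = 15 V.
KCL at each unknown node (sum of currents leaving = 0; resistances in Ω):
  Node 1: (V_1 - 15)/300 + (V_1 - V_2)/12000 + (V_1 - V_5)/15000 = 0
  Node 2: (V_2 - V_1)/12000 + (V_2 - V_3)/9.1 + (V_2 - V_5)/11000 = 0
  Node 3: (V_3 - V_2)/9.1 + (V_3 - 0)/2700 + (V_3 - V_5)/3000 = 0
  Node 5: (V_5 - V_1)/15000 + (V_5 - V_2)/11000 + (V_5 - V_3)/3000 + (V_5 - 0)/9.1 = 0
Collecting terms (coefficients in siemens):
  0.003483·V_1 - 0.00008333·V_2 - 0.00006667·V_5 = 0.05
  0.1101·V_2 - 0.00008333·V_1 - 0.1099·V_3 - 0.00009091·V_5 = 0
  0.1106·V_3 - 0.1099·V_2 - 0.0003333·V_5 = 0
  0.1104·V_5 - 0.00006667·V_1 - 0.00009091·V_2 - 0.0003333·V_3 = 0
Solving these 4 simultaneous equations (Gaussian elimination) gives:
  V_1 = 14.39 V, V_2 = 1.379 V, V_3 = 1.371 V, V_5 = 0.01396 V
The requested potential is V_1 = 14.39 V.

Final answer: V_1 = 14.39 V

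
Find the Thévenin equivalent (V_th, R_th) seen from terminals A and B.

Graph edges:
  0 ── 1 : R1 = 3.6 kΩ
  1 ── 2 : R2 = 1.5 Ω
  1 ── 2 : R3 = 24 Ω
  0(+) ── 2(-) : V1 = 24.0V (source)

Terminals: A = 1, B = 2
Step 1 — V_th is the open-circuit voltage V_A - V_B (nothing connected across the terminals).
Nodal analysis, taking node 2 as the 0 V reference.
Source V1 fixes V_0 = 24 V.
KCL at each unknown node (sum of currents leaving = 0; resistances in Ω):
  Node 1: (V_1 - 24)/3600 + (V_1 - 0)/1.5 + (V_1 - 0)/24 = 0
Collecting terms: 0.7086 × V_1 = 0.006667  =>  V_1 = 0.009408 V
V_th = V_1 - V_2 = 0.009408 - 0 = 0.009408 V
Step 2 — R_th: zero the source — replace V1 by a short circuit (node 2 merges into node 0) — and find the resistance seen between A (node 1) and B (node 0).
Reduce the network between node 1 (A) and node 0 (B) by series/parallel combination:
  Rp1 = R1 ‖ R2 ‖ R3 (parallel, all between nodes 0 and 1) = 1/(1/3600 + 1/1.5 + 1/24) = 1.411 Ω
R_th = 1.411 Ω

Final answer: V_th = 0.009408 V, R_th = 1.411 Ω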